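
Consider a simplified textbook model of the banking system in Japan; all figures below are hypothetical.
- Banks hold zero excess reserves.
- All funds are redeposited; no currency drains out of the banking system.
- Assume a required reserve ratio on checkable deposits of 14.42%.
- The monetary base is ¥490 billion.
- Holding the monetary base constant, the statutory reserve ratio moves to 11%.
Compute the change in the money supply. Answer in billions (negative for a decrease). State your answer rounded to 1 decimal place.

Initially m₁ = 1 / (0.1442) ≈ 6.93481, so M₁ = 6.93481 × 490 = 3398.0569 billion.
After the change m₂ = 1 / (0.11) ≈ 9.09091, so M₂ = 9.09091 × 490 = 4454.5459 billion.
ΔM = M₂ − M₁ = 4454.5459 − 3398.0569 = 1056.489 billion.

¥1056.5 billion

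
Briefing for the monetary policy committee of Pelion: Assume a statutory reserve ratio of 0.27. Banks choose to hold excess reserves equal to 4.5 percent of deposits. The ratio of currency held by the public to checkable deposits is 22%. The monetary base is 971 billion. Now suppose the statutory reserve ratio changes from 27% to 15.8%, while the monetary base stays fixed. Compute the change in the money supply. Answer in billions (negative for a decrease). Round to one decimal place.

Initially m₁ = (1 + 0.22) / (0.27 + 0.045 + 0.22) ≈ 2.28037, so M₁ = 2.28037 × 971 ≈ 2214.2393 billion.
After the change m₂ = (1 + 0.22) / (0.158 + 0.045 + 0.22) ≈ 2.88416, so M₂ = 2.88416 × 971 ≈ 2800.5194 billion.
ΔM = M₂ − M₁ = 2800.5194 − 2214.2393 = 586.2801 billion.

586.3 billion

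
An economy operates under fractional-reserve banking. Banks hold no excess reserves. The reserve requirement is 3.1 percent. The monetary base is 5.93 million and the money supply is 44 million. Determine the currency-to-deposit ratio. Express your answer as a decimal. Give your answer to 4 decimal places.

Using m = M/MB = 44/5.93 ≈ 7.419899. From m = (1 + c)/(c + rr + e), rearranging gives 1 + c = m·(c + rr + e), so c·(1 − m) = m·(rr + e) − 1.
Hence c = [m·(rr + e) − 1]/(1 − m) = [7.419899 × (0.031 + 0) − 1] / (1 − 7.419899) ≈ 0.119937.

0.1199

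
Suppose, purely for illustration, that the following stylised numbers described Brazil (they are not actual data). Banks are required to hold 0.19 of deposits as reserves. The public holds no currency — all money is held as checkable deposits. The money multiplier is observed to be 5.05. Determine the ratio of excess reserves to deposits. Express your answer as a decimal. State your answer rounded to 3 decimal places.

0.008

Using m = 5.05. Since m = (1 + c)/(c + rr + e), the denominator satisfies c + rr + e = (1 + c)/m = (1 + 0) / 5.05 ≈ 0.198020.
With c = 0 and rr = 0.19, the ratio of excess reserves to deposits is 0.198020 − 0 − 0.19 = 0.00802.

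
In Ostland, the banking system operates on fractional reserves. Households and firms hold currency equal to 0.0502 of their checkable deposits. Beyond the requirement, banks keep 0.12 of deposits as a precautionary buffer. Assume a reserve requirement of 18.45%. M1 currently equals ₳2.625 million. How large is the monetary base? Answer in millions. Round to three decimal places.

The money multiplier is m = (1 + c) / (rr + e + c) = (1 + 0.0502) / (0.1845 + 0.12 + 0.0502) ≈ 2.96081.
MB = M / m = 2.625 / 2.96081 ≈ 0.8866 million.

₳0.887 million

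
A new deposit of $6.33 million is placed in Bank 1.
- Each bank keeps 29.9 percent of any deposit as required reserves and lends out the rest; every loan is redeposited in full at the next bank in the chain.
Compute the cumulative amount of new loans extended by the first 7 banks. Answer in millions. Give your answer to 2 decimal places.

$13.61 million

Bank i lends (1 − rr)^i of the original deposit: Bank 1 lends 6.33·0.7010 ≈ 4.4373, Bank 2 lends 6.33·0.7010² ≈ 3.1106, and so on.
Summing a geometric series: total = 6.33·[0.7010·(1 − 0.7010^7) / (1 − 0.7010)] ≈ 13.6061 million.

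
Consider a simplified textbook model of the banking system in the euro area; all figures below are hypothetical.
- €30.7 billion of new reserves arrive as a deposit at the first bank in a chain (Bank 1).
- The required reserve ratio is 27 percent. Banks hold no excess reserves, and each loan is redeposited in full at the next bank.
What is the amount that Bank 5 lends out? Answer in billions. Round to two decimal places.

Each bank lends a fraction (1 − rr) = 0.7300 of the deposit it receives, so Bank 5 receives 30.7·0.7300^4 and lends 30.7·0.7300^5 ≈ 6.3643 billion.

€6.36 billion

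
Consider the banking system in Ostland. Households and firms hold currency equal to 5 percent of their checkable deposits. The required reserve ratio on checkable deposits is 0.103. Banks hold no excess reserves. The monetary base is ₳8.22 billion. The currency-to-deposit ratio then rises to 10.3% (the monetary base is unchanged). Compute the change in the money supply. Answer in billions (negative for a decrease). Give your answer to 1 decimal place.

Initially m₁ = (1 + 0.05) / (0.103 + 0.05) ≈ 6.8627, so M₁ = 6.8627 × 8.22 ≈ 56.4114 billion.
After the change m₂ = (1 + 0.103) / (0.103 + 0.103) ≈ 5.3544, so M₂ = 5.3544 × 8.22 ≈ 44.0132 billion.
ΔM = M₂ − M₁ = 44.0132 − 56.4114 = -12.3982 billion.

-12.4 billion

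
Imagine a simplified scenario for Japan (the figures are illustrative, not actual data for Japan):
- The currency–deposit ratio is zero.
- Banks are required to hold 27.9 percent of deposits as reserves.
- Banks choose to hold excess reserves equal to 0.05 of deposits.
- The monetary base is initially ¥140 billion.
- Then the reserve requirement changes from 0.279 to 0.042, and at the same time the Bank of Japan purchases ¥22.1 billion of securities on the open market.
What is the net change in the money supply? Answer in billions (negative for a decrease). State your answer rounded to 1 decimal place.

Before: m₁ = 1 / (0.279 + 0.05) ≈ 3.03951, MB₁ = 140, so M₁ = 3.03951 × 140 = 425.5314 billion.
After: m₂ = 1 / (0.042 + 0.05) ≈ 10.86957, MB₂ = 140 + 22.1 = 162.1, so M₂ = 10.86957 × 162.1 ≈ 1761.9573 billion.
ΔM = M₂ − M₁ = 1761.9573 − 425.5314 = 1336.4259 billion.

¥1336.4 billion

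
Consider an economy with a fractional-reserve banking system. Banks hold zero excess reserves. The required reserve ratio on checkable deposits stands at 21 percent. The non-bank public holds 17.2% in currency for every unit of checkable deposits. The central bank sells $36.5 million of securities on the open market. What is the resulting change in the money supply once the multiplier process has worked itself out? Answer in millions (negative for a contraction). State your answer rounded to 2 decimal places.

The money multiplier is m = (1 + c) / (rr + c) = (1 + 0.172) / (0.21 + 0.172) ≈ 3.06806.
The sale removes 36.5 million of base, so ΔM = m × ΔMB = 3.06806 × (−36.5) ≈ -111.9842 million.

-111.98 million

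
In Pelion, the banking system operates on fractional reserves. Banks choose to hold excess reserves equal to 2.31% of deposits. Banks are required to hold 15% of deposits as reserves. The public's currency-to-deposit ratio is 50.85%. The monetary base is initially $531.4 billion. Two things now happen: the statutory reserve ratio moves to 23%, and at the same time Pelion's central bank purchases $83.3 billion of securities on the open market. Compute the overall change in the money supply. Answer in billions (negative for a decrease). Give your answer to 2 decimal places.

Before: m₁ = (1 + 0.5085) / (0.15 + 0.0231 + 0.5085) ≈ 2.213175, MB₁ = 531.4, so M₁ = 2.213175 × 531.4 ≈ 1176.0812 billion.
After: m₂ = (1 + 0.5085) / (0.23 + 0.0231 + 0.5085) ≈ 1.980699, MB₂ = 531.4 + 83.3 = 614.7, so M₂ = 1.980699 × 614.7 ≈ 1217.5357 billion.
ΔM = M₂ − M₁ = 1217.5357 − 1176.0812 = 41.4545 billion.

$41.45 billion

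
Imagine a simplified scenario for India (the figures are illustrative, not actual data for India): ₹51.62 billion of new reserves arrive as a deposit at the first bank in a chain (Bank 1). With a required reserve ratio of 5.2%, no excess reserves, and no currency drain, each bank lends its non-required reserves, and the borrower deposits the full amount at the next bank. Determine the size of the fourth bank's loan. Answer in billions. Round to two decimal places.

Each bank lends a fraction (1 − rr) = 0.9480 of the deposit it receives, so Bank 4 receives 51.62·0.9480^3 and lends 51.62·0.9480^4 ≈ 41.6919 billion.

₹41.69 billion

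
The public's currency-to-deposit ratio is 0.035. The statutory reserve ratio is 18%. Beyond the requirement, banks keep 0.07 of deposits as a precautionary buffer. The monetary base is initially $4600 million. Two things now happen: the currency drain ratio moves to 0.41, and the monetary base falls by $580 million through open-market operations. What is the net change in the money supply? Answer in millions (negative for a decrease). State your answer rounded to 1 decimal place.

-8117.1 million

Before: m₁ = (1 + 0.035) / (0.18 + 0.07 + 0.035) ≈ 3.631579, MB₁ = 4600, so M₁ = 3.631579 × 4600 = 16705.2634 million.
After: m₂ = (1 + 0.41) / (0.18 + 0.07 + 0.41) ≈ 2.136364, MB₂ = 4600 − 580 = 4020, so M₂ = 2.136364 × 4020 ≈ 8588.1833 million.
ΔM = M₂ − M₁ = 8588.1833 − 16705.2634 = -8117.0801 million.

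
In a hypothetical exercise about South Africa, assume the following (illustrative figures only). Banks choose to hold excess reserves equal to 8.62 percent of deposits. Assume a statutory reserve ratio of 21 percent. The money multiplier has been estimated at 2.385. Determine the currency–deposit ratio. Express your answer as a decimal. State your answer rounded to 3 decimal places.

0.212

Using m = 2.385. From m = (1 + c)/(c + rr + e), rearranging gives 1 + c = m·(c + rr + e), so c·(1 − m) = m·(rr + e) − 1.
Hence c = [m·(rr + e) − 1]/(1 − m) = [2.385 × (0.21 + 0.0862) − 1] / (1 − 2.385) ≈ 0.211959.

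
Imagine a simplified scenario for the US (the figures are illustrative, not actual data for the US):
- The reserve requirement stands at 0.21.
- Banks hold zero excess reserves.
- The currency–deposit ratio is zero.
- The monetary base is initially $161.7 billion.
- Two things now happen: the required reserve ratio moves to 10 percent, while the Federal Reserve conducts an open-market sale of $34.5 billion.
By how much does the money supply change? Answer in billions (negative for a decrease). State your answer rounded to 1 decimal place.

Before: m₁ = 1 / (0.21) ≈ 4.76190, MB₁ = 161.7, so M₁ = 4.76190 × 161.7 ≈ 769.9992 billion.
After: m₂ = 1 / (0.1) = 10, MB₂ = 161.7 − 34.5 = 127.2, so M₂ = 10 × 127.2 = 1272 billion.
ΔM = M₂ − M₁ = 1272 − 769.9992 = 502.0008 billion.

$502.0 billion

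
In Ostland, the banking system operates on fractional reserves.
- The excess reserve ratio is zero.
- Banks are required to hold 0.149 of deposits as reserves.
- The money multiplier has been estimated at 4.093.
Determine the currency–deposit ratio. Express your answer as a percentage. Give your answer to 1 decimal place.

Using m = 4.093. From m = (1 + c)/(c + rr + e), rearranging gives 1 + c = m·(c + rr + e), so c·(1 − m) = m·(rr + e) − 1.
Hence c = [m·(rr + e) − 1]/(1 − m) = [4.093 × (0.149 + 0) − 1] / (1 − 4.093) ≈ 0.126137.

12.6%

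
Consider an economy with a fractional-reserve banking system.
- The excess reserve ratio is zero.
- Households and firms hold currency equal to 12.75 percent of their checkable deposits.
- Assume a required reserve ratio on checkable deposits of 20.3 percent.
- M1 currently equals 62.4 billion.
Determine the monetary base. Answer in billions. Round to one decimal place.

The money multiplier is m = (1 + c) / (rr + c) = (1 + 0.1275) / (0.203 + 0.1275) ≈ 3.4115.
MB = M / m = 62.4 / 3.4115 ≈ 18.2911 billion.

18.3 billion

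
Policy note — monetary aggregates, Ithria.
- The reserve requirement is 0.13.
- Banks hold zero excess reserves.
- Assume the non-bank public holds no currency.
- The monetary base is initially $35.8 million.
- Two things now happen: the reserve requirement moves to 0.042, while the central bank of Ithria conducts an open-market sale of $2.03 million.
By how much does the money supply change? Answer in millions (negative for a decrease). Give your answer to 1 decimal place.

Before: m₁ = 1 / (0.13) ≈ 7.6923, MB₁ = 35.8, so M₁ = 7.6923 × 35.8 ≈ 275.3843 million.
After: m₂ = 1 / (0.042) ≈ 23.8095, MB₂ = 35.8 − 2.03 = 33.77, so M₂ = 23.8095 × 33.77 ≈ 804.0468 million.
ΔM = M₂ − M₁ = 804.0468 − 275.3843 = 528.6625 million.

$528.7 million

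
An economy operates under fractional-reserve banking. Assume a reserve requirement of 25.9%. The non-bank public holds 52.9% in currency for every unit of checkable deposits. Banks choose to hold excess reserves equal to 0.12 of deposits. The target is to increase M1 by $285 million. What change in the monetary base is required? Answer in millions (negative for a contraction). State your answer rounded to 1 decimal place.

The money multiplier is m = (1 + c) / (rr + e + c) = (1 + 0.529) / (0.259 + 0.12 + 0.529) ≈ 1.68392.
ΔMB = ΔM / m = (+285) / 1.68392 ≈ 169.2479 million.

$169.2 million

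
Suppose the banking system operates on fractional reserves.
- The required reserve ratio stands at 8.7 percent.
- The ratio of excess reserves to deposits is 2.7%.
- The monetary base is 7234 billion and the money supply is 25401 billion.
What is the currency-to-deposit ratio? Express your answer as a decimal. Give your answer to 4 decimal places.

0.2388

Using m = M/MB = 25401/7234 ≈ 3.511335. From m = (1 + c)/(c + rr + e), rearranging gives 1 + c = m·(c + rr + e), so c·(1 − m) = m·(rr + e) − 1.
Hence c = [m·(rr + e) − 1]/(1 − m) = [3.511335 × (0.087 + 0.027) − 1] / (1 − 3.511335) ≈ 0.238800.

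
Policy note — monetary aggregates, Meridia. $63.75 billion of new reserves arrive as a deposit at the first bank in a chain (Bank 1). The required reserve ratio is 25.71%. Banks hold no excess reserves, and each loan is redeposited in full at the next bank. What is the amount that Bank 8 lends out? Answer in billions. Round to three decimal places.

Each bank lends a fraction (1 − rr) = 0.7429 of the deposit it receives, so Bank 8 receives 63.75·0.7429^7 and lends 63.75·0.7429^8 ≈ 5.9146 billion.

$5.915 billion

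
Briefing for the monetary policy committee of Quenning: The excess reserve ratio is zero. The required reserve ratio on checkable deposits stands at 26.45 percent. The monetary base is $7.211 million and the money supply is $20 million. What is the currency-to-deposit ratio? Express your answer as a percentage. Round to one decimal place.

15.0%

Using m = M/MB = 20/7.211 ≈ 2.773540. From m = (1 + c)/(c + rr + e), rearranging gives 1 + c = m·(c + rr + e), so c·(1 − m) = m·(rr + e) − 1.
Hence c = [m·(rr + e) − 1]/(1 − m) = [2.773540 × (0.2645 + 0) − 1] / (1 − 2.773540) ≈ 0.150207.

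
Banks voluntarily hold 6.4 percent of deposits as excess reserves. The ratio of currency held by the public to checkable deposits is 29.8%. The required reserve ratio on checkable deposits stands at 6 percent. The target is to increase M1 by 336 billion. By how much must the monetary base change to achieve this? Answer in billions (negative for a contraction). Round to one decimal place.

The money multiplier is m = (1 + c) / (rr + e + c) = (1 + 0.298) / (0.06 + 0.064 + 0.298) ≈ 3.07583.
ΔMB = ΔM / m = (+336) / 3.07583 ≈ 109.2388 billion.

109.2 billion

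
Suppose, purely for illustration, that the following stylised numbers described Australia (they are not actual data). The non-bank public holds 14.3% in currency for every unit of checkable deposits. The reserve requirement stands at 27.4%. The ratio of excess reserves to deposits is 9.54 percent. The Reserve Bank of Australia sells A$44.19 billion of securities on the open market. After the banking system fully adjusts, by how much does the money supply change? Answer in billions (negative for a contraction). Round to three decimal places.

-98.574 billion

The money multiplier is m = (1 + c) / (rr + e + c) = (1 + 0.143) / (0.274 + 0.0954 + 0.143) ≈ 2.230679.
The sale removes 44.19 billion of base, so ΔM = m × ΔMB = 2.230679 × (−44.19) ≈ -98.5737 billion.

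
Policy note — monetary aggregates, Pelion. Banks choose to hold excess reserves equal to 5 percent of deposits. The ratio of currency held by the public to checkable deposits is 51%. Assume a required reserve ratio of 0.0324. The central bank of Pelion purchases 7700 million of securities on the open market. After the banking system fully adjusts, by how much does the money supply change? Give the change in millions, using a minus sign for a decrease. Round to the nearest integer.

19627 million

The money multiplier is m = (1 + c) / (rr + e + c) = (1 + 0.51) / (0.0324 + 0.05 + 0.51) ≈ 2.54895.
The purchase adds 7700 million of base, so ΔM = m × ΔMB = 2.54895 × (+7700) = 19626.915 million.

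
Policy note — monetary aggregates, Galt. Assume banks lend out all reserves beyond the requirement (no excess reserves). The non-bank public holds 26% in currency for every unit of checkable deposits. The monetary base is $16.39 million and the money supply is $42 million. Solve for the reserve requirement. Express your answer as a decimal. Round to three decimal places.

0.232

Using m = M/MB = 42/16.39 ≈ 2.562538. Since m = (1 + c)/(c + rr + e), the denominator satisfies c + rr + e = (1 + c)/m = (1 + 0.26) / 2.562538 ≈ 0.491700.
With c = 0.26 and e = 0, the reserve requirement is 0.491700 − 0.26 − 0 = 0.2317.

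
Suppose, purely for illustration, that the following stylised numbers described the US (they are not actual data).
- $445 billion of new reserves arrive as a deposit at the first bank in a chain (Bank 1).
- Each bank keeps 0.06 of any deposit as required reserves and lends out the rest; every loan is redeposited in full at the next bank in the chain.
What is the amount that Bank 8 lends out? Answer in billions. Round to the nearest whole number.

$271 billion

Each bank lends a fraction (1 − rr) = 0.9400 of the deposit it receives, so Bank 8 receives 445·0.9400^7 and lends 445·0.9400^8 ≈ 271.2582 billion.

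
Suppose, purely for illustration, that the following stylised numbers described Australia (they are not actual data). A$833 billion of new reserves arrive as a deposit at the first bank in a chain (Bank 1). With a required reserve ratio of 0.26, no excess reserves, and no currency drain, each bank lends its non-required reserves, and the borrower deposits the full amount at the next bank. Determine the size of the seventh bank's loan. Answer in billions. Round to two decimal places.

A$101.22 billion

Each bank lends a fraction (1 − rr) = 0.7400 of the deposit it receives, so Bank 7 receives 833·0.7400^6 and lends 833·0.7400^7 ≈ 101.2202 billion.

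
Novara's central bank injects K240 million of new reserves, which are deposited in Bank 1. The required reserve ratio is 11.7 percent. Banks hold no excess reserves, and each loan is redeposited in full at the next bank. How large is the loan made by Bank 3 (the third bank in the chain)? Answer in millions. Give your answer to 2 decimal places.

K165.23 million

Each bank lends a fraction (1 − rr) = 0.8830 of the deposit it receives, so Bank 3 receives 240·0.8830^2 and lends 240·0.8830^3 ≈ 165.2317 million.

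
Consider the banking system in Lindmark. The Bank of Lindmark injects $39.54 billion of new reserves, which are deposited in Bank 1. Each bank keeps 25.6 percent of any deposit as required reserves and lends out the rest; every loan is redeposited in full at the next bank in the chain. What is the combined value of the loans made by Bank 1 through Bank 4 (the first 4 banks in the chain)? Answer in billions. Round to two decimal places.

$79.70 billion

Bank i lends (1 − rr)^i of the original deposit: Bank 1 lends 39.54·0.7440 ≈ 29.4178, Bank 2 lends 39.54·0.7440² ≈ 21.8868, and so on.
Summing a geometric series: total = 39.54·[0.7440·(1 − 0.7440^4) / (1 − 0.7440)] ≈ 79.7035 billion.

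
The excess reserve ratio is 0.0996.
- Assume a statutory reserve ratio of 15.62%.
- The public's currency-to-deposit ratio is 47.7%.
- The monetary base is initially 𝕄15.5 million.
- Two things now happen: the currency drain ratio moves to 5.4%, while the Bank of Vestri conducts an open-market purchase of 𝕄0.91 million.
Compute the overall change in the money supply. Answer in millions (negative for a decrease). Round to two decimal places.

Before: m₁ = (1 + 0.477) / (0.1562 + 0.0996 + 0.477) ≈ 2.01556, MB₁ = 15.5, so M₁ = 2.01556 × 15.5 ≈ 31.2412 million.
After: m₂ = (1 + 0.054) / (0.1562 + 0.0996 + 0.054) ≈ 3.40219, MB₂ = 15.5 + 0.91 = 16.41, so M₂ = 3.40219 × 16.41 ≈ 55.8299 million.
ΔM = M₂ − M₁ = 55.8299 − 31.2412 = 24.5887 million.

𝕄24.59 million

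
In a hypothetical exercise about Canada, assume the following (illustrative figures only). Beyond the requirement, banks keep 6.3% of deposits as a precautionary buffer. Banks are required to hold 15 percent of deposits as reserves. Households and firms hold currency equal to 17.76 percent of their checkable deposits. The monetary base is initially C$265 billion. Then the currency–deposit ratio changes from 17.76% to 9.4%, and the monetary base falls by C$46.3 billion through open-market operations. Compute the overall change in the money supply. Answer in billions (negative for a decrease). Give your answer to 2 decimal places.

Before: m₁ = (1 + 0.1776) / (0.15 + 0.063 + 0.1776) ≈ 3.014849, MB₁ = 265, so M₁ = 3.014849 × 265 ≈ 798.935 billion.
After: m₂ = (1 + 0.094) / (0.15 + 0.063 + 0.094) ≈ 3.563518, MB₂ = 265 − 46.3 = 218.7, so M₂ = 3.563518 × 218.7 ≈ 779.3414 billion.
ΔM = M₂ − M₁ = 779.3414 − 798.935 = -19.5936 billion.

-19.59 billion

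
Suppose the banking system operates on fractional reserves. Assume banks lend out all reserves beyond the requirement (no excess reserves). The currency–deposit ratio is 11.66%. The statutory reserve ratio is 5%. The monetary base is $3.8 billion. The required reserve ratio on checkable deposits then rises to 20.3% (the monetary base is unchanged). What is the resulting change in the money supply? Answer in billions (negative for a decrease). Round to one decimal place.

-12.2 billion

Initially m₁ = (1 + 0.1166) / (0.05 + 0.1166) ≈ 6.7023, so M₁ = 6.7023 × 3.8 ≈ 25.4687 billion.
After the change m₂ = (1 + 0.1166) / (0.203 + 0.1166) ≈ 3.4937, so M₂ = 3.4937 × 3.8 ≈ 13.2761 billion.
ΔM = M₂ − M₁ = 13.2761 − 25.4687 = -12.1926 billion.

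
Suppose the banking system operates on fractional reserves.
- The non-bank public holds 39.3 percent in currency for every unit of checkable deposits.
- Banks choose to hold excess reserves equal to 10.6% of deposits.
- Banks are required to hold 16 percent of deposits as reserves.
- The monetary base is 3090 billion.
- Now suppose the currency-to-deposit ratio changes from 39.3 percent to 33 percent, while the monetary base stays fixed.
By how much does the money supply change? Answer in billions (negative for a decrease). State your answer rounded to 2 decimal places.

363.80 billion

Initially m₁ = (1 + 0.393) / (0.16 + 0.106 + 0.393) ≈ 2.1138088, so M₁ = 2.1138088 × 3090 ≈ 6531.6692 billion.
After the change m₂ = (1 + 0.33) / (0.16 + 0.106 + 0.33) ≈ 2.2315436, so M₂ = 2.2315436 × 3090 ≈ 6895.4697 billion.
ΔM = M₂ − M₁ = 6895.4697 − 6531.6692 = 363.8005 billion.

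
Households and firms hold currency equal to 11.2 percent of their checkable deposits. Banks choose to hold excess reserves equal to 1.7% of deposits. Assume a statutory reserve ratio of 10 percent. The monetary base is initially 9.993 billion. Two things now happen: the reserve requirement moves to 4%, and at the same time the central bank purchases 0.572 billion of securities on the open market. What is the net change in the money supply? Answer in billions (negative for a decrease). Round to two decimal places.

20.99 billion

Before: m₁ = (1 + 0.112) / (0.1 + 0.017 + 0.112) ≈ 4.85590, MB₁ = 9.993, so M₁ = 4.85590 × 9.993 ≈ 48.525 billion.
After: m₂ = (1 + 0.112) / (0.04 + 0.017 + 0.112) ≈ 6.57988, MB₂ = 9.993 + 0.572 = 10.565, so M₂ = 6.57988 × 10.565 ≈ 69.5164 billion.
ΔM = M₂ − M₁ = 69.5164 − 48.525 = 20.9914 billion.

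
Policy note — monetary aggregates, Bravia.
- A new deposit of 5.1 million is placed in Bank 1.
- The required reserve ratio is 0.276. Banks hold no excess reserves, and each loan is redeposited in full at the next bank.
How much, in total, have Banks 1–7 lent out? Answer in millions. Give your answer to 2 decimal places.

Bank i lends (1 − rr)^i of the original deposit: Bank 1 lends 5.1·0.7240 = 3.6924, Bank 2 lends 5.1·0.7240² ≈ 2.6733, and so on.
Summing a geometric series: total = 5.1·[0.7240·(1 − 0.7240^7) / (1 − 0.7240)] ≈ 11.9833 million.

11.98 million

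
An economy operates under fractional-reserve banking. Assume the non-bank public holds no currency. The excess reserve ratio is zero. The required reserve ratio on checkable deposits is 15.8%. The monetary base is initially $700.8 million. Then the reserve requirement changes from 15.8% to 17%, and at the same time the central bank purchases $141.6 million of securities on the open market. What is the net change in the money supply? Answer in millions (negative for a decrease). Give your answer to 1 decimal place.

$519.9 million

Before: m₁ = 1 / (0.158) ≈ 6.32911, MB₁ = 700.8, so M₁ = 6.32911 × 700.8 ≈ 4435.4403 million.
After: m₂ = 1 / (0.17) ≈ 5.88235, MB₂ = 700.8 + 141.6 = 842.4, so M₂ = 5.88235 × 842.4 ≈ 4955.2916 million.
ΔM = M₂ − M₁ = 4955.2916 − 4435.4403 = 519.8513 million.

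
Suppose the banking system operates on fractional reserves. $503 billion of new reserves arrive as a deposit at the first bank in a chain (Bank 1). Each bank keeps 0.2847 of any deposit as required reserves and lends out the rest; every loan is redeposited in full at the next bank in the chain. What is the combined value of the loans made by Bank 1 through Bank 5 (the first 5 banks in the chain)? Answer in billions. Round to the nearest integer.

$1027 billion

Bank i lends (1 − rr)^i of the original deposit: Bank 1 lends 503·0.7153 = 359.7959, Bank 2 lends 503·0.7153² ≈ 257.3620, and so on.
Summing a geometric series: total = 503·[0.7153·(1 − 0.7153^5) / (1 − 0.7153)] ≈ 1027.1202 billion.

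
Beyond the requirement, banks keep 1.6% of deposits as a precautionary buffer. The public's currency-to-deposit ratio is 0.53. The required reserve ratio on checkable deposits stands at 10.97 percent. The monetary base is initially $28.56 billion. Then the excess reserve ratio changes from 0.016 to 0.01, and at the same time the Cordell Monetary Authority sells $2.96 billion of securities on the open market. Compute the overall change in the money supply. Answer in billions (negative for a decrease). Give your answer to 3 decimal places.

-6.355 billion

Before: m₁ = (1 + 0.53) / (0.1097 + 0.016 + 0.53) ≈ 2.333384, MB₁ = 28.56, so M₁ = 2.333384 × 28.56 ≈ 66.6414 billion.
After: m₂ = (1 + 0.53) / (0.1097 + 0.01 + 0.53) ≈ 2.354933, MB₂ = 28.56 − 2.96 = 25.6, so M₂ = 2.354933 × 25.6 ≈ 60.2863 billion.
ΔM = M₂ − M₁ = 60.2863 − 66.6414 = -6.3551 billion.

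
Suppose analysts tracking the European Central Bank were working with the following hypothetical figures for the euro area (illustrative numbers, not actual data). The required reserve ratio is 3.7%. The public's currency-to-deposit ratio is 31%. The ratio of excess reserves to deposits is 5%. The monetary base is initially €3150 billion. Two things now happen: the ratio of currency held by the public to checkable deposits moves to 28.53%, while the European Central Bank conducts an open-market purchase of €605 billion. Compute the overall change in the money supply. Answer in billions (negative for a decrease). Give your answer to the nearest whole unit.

€2569 billion

Before: m₁ = (1 + 0.31) / (0.037 + 0.05 + 0.31) ≈ 3.29975, MB₁ = 3150, so M₁ = 3.29975 × 3150 = 10394.2125 billion.
After: m₂ = (1 + 0.2853) / (0.037 + 0.05 + 0.2853) ≈ 3.45232, MB₂ = 3150 + 605 = 3755, so M₂ = 3.45232 × 3755 = 12963.4616 billion.
ΔM = M₂ − M₁ = 12963.4616 − 10394.2125 = 2569.2491 billion.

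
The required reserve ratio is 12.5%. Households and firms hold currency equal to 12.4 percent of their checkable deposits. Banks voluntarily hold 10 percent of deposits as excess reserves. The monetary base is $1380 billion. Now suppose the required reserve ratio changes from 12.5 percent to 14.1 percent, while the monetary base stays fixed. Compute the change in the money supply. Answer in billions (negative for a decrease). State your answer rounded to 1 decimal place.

Initially m₁ = (1 + 0.124) / (0.125 + 0.1 + 0.124) ≈ 3.220630, so M₁ = 3.220630 × 1380 = 4444.4694 billion.
After the change m₂ = (1 + 0.124) / (0.141 + 0.1 + 0.124) ≈ 3.079452, so M₂ = 3.079452 × 1380 ≈ 4249.6438 billion.
ΔM = M₂ − M₁ = 4249.6438 − 4444.4694 = -194.8256 billion.

-194.8 billion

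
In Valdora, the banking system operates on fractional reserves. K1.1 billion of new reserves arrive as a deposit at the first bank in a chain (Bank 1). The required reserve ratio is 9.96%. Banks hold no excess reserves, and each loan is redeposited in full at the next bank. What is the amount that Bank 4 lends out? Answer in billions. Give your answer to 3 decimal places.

K0.723 billion

Each bank lends a fraction (1 − rr) = 0.9004 of the deposit it receives, so Bank 4 receives 1.1·0.9004^3 and lends 1.1·0.9004^4 ≈ 0.7230 billion.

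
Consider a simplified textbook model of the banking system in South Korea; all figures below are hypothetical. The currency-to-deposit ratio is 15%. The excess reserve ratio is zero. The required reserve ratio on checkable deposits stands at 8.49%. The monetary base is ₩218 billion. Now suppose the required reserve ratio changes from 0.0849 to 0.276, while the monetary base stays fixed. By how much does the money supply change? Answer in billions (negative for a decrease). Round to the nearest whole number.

-479 billion

Initially m₁ = (1 + 0.15) / (0.0849 + 0.15) ≈ 4.8957, so M₁ = 4.8957 × 218 = 1067.2626 billion.
After the change m₂ = (1 + 0.15) / (0.276 + 0.15) ≈ 2.6995, so M₂ = 2.6995 × 218 = 588.491 billion.
ΔM = M₂ − M₁ = 588.491 − 1067.2626 = -478.7716 billion.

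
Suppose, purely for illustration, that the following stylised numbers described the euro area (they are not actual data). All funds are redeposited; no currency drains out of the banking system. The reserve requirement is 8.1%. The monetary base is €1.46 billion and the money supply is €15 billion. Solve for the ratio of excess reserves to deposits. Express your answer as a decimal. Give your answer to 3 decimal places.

Using m = M/MB = 15/1.46 ≈ 10.273973. Since m = (1 + c)/(c + rr + e), the denominator satisfies c + rr + e = (1 + c)/m = (1 + 0) / 10.273973 ≈ 0.097333.
With c = 0 and rr = 0.081, the ratio of excess reserves to deposits is 0.097333 − 0 − 0.081 = 0.016333.

0.016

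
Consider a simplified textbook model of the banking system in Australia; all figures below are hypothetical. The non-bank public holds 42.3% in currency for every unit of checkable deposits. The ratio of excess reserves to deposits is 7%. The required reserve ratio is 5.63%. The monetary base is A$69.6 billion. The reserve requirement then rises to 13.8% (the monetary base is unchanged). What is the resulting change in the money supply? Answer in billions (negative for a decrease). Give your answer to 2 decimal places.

Initially m₁ = (1 + 0.423) / (0.0563 + 0.07 + 0.423) ≈ 2.59057, so M₁ = 2.59057 × 69.6 ≈ 180.3037 billion.
After the change m₂ = (1 + 0.423) / (0.138 + 0.07 + 0.423) ≈ 2.25515, so M₂ = 2.25515 × 69.6 ≈ 156.9584 billion.
ΔM = M₂ − M₁ = 156.9584 − 180.3037 = -23.3453 billion.

-23.35 billion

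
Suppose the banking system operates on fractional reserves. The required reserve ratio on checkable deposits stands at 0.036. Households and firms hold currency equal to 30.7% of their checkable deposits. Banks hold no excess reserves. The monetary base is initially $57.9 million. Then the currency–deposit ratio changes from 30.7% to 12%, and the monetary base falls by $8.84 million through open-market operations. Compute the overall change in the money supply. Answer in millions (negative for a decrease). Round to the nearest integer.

$132 million

Before: m₁ = (1 + 0.307) / (0.036 + 0.307) ≈ 3.8105, MB₁ = 57.9, so M₁ = 3.8105 × 57.9 ≈ 220.6279 million.
After: m₂ = (1 + 0.12) / (0.036 + 0.12) ≈ 7.1795, MB₂ = 57.9 − 8.84 = 49.06, so M₂ = 7.1795 × 49.06 ≈ 352.2263 million.
ΔM = M₂ − M₁ = 352.2263 − 220.6279 = 131.5984 million.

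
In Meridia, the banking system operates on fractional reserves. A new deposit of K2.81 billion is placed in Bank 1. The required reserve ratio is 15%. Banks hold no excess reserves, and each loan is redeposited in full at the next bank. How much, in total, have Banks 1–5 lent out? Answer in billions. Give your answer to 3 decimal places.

K8.858 billion

Bank i lends (1 − rr)^i of the original deposit: Bank 1 lends 2.81·0.8500 = 2.3885, Bank 2 lends 2.81·0.8500² ≈ 2.0302, and so on.
Summing a geometric series: total = 2.81·[0.8500·(1 − 0.8500^5) / (1 − 0.8500)] ≈ 8.8581 billion.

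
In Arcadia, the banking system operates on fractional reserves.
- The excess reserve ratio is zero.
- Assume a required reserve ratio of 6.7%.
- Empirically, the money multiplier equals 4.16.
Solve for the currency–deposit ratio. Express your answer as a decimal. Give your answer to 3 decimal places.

Using m = 4.16. From m = (1 + c)/(c + rr + e), rearranging gives 1 + c = m·(c + rr + e), so c·(1 − m) = m·(rr + e) − 1.
Hence c = [m·(rr + e) − 1]/(1 − m) = [4.16 × (0.067 + 0) − 1] / (1 − 4.16) ≈ 0.228253.

0.228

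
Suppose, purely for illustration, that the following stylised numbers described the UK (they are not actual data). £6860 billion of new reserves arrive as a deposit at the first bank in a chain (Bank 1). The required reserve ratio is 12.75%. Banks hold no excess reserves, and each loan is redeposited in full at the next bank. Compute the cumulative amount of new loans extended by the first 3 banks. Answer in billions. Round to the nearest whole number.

Bank i lends (1 − rr)^i of the original deposit: Bank 1 lends 6860·0.8725 = 5985.3500, Bank 2 lends 6860·0.8725² ≈ 5222.2179, and so on.
Summing a geometric series: total = 6860·[0.8725·(1 − 0.8725^3) / (1 − 0.8725)] ≈ 15763.9530 billion.

£15764 billion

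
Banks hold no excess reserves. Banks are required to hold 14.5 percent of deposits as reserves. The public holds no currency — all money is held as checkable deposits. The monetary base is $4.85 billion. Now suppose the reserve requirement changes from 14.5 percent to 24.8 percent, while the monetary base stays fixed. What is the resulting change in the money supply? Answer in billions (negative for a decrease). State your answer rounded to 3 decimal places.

-13.892 billion

Initially m₁ = 1 / (0.145) ≈ 6.89655, so M₁ = 6.89655 × 4.85 ≈ 33.4483 billion.
After the change m₂ = 1 / (0.248) ≈ 4.03226, so M₂ = 4.03226 × 4.85 ≈ 19.5565 billion.
ΔM = M₂ − M₁ = 19.5565 − 33.4483 = -13.8918 billion.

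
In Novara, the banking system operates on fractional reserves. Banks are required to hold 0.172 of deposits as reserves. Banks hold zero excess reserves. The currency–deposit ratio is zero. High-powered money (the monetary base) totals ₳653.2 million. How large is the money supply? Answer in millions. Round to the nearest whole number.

₳3798 million

With no currency drain or excess reserves, the money multiplier is m = 1/rr = 1/0.172 ≈ 5.8140.
Money supply M = m × MB = 5.8140 × 653.2 = 3797.7048 million.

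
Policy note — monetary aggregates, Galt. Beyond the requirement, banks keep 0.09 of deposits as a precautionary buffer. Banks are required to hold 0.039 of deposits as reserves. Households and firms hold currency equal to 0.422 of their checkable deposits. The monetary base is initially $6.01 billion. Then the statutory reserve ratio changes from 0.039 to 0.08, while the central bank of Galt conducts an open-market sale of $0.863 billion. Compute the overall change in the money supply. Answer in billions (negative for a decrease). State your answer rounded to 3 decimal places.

-3.147 billion

Before: m₁ = (1 + 0.422) / (0.039 + 0.09 + 0.422) ≈ 2.58076, MB₁ = 6.01, so M₁ = 2.58076 × 6.01 ≈ 15.5104 billion.
After: m₂ = (1 + 0.422) / (0.08 + 0.09 + 0.422) ≈ 2.40203, MB₂ = 6.01 − 0.863 = 5.147, so M₂ = 2.40203 × 5.147 ≈ 12.3632 billion.
ΔM = M₂ − M₁ = 12.3632 − 15.5104 = -3.1472 billion.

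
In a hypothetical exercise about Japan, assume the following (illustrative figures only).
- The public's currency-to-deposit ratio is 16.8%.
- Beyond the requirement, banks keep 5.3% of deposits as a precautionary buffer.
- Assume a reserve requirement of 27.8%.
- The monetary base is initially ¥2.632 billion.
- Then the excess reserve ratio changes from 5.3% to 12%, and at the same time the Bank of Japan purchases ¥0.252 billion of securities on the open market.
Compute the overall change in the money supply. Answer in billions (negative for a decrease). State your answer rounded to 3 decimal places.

Before: m₁ = (1 + 0.168) / (0.278 + 0.053 + 0.168) ≈ 2.34068, MB₁ = 2.632, so M₁ = 2.34068 × 2.632 ≈ 6.1607 billion.
After: m₂ = (1 + 0.168) / (0.278 + 0.12 + 0.168) ≈ 2.06360, MB₂ = 2.632 + 0.252 = 2.884, so M₂ = 2.06360 × 2.884 ≈ 5.9514 billion.
ΔM = M₂ − M₁ = 5.9514 − 6.1607 = -0.2093 billion.

-0.209 billion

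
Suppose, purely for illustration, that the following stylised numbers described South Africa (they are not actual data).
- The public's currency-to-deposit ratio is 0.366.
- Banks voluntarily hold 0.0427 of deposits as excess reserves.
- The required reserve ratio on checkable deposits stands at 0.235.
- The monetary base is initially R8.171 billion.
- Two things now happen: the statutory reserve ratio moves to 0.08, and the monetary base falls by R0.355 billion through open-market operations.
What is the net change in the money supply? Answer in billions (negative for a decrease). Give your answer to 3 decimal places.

Before: m₁ = (1 + 0.366) / (0.235 + 0.0427 + 0.366) ≈ 2.12211, MB₁ = 8.171, so M₁ = 2.12211 × 8.171 ≈ 17.3398 billion.
After: m₂ = (1 + 0.366) / (0.08 + 0.0427 + 0.366) ≈ 2.79517, MB₂ = 8.171 − 0.355 = 7.816, so M₂ = 2.79517 × 7.816 ≈ 21.847 billion.
ΔM = M₂ − M₁ = 21.847 − 17.3398 = 4.5072 billion.

R4.507 billion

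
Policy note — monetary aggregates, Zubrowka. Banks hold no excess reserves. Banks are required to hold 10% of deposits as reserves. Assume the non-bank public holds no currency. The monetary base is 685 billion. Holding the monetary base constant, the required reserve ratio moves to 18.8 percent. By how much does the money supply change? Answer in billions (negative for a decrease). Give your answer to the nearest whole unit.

-3206 billion

Initially m₁ = 1 / (0.1) = 10, so M₁ = 10 × 685 = 6850 billion.
After the change m₂ = 1 / (0.188) ≈ 5.3191, so M₂ = 5.3191 × 685 = 3643.5835 billion.
ΔM = M₂ − M₁ = 3643.5835 − 6850 = -3206.4165 billion.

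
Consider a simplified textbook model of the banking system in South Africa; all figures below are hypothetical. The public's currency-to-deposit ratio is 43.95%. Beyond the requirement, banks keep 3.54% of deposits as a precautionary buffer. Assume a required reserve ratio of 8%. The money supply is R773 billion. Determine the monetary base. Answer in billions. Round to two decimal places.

The money multiplier is m = (1 + c) / (rr + e + c) = (1 + 0.4395) / (0.08 + 0.0354 + 0.4395) ≈ 2.594161.
MB = M / m = 773 / 2.594161 ≈ 297.9769 billion.

R297.98 billion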